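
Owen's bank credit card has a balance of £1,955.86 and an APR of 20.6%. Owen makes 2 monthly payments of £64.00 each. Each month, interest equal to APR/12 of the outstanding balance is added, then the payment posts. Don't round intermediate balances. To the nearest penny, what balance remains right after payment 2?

Monthly rate r = 20.6%/12 = 1.71667% = 0.0171667.
Each month: B ← B·(1+r) − £64.00.
Month 1: interest £33.58; balance after payment £1,925.44.
Month 2: interest £33.05; balance after payment £1,894.49.

£1,894.49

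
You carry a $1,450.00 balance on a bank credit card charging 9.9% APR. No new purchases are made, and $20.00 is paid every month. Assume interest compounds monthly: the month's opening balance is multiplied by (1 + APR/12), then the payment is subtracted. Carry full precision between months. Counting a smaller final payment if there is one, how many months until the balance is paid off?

Monthly rate r = 9.9%/12 = 0.825% = 0.00825.
Recurrence: B ← B·(1+r) − $20.00.
Month 1: interest $11.96; balance after payment $1,441.96.
Month 2: interest $11.90; balance after payment $1,433.86.
Closed form: n = −ln(1 − rB₀/P)/ln(1+r) = −ln(0.40187)/ln(1.00825) ≈ 110.954, so the balance reaches zero during payment 111.

111 payments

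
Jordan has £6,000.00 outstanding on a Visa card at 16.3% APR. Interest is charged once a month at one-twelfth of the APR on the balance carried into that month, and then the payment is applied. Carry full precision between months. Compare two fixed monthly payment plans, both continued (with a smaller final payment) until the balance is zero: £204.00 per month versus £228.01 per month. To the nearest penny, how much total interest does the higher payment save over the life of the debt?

£236.69

Monthly rate r = 16.3%/12 = 1.35833% = 0.0135833.
At £204.00/mo: n = ⌈−ln(1 − rB₀/P)/ln(1+r)⌉ = 38 payments (last £163.64); total interest = total paid − £6,000.00 = £1,711.64.
At £228.01/mo: 33 payments (last £178.63); total interest £1,474.95.
Interest saved = £1,711.64 − £1,474.95 = £236.69.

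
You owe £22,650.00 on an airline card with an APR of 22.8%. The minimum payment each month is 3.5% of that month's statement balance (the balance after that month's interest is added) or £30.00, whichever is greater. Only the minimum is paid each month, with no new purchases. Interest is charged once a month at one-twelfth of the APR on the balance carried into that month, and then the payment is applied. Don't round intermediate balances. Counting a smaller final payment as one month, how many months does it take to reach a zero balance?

237 months

Monthly rate r = 22.8%/12 = 1.9% = 0.019.
While 3.5% of the post-interest balance exceeds £30.00, each month B ← (B·(1+r))·(1 − 0.035), i.e. B shrinks by the factor (1+r)·0.965 = 0.98333.
This holds for months 1–196. Entering month 197 the balance is £840.55; 3.5% of the post-interest balance is now below £30.00, so the flat £30.00 minimum applies from here.
From month 197 a fixed £30.00 at rate r clears £840.55 in 41 more payments. Total: 196 + 41 = 237 months.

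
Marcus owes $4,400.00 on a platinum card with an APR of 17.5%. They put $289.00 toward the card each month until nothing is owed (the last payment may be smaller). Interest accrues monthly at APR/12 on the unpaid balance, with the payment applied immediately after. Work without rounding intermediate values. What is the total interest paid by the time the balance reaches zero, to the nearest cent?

$612.10

Monthly rate r = 17.5%/12 = 1.45833% = 0.0145833.
Payoff takes n = ⌈−ln(1 − rB₀/P)/ln(1+r)⌉ = ⌈17.341⌉ = 18 payments; the last is $99.10.
Total paid = 17·$289.00 + $99.10 = $5,012.10.
Total interest = total paid − principal = $5,012.10 − $4,400.00 = $612.10.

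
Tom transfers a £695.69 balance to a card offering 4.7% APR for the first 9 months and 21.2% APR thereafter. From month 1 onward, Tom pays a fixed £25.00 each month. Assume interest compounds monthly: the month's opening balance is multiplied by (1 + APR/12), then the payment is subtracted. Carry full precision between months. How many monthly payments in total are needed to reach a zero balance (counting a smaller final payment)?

Promo months 1–9 at r₀ = 4.7%/12 = 0.00391667; months 10+ at r₁ = 21.2%/12 = 0.0176667.
After month 9: iterate B ← B·(1+r₀) − £25.00 for 9 months → £492.04.
Then at r₁ with £25.00/mo: n₂ = −ln(1 − r₁·B/P)/ln(1+r₁) ≈ 24.40 → 25 more payments.

34 payments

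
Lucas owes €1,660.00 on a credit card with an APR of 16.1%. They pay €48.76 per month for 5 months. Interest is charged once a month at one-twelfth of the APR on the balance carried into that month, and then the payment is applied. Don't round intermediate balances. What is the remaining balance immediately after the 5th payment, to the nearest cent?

Monthly rate r = 16.1%/12 = 1.34167% = 0.0134167.
Each month: B ← B·(1+r) − €48.76.
Month 1: interest €22.27; balance after payment €1,633.51.
Month 2: interest €21.92; balance after payment €1,606.67.
Month 3: interest €21.56; balance after payment €1,579.46.
Month 4: interest €21.19; balance after payment €1,551.90.
Month 5: interest €20.82; balance after payment €1,523.96.

€1,523.96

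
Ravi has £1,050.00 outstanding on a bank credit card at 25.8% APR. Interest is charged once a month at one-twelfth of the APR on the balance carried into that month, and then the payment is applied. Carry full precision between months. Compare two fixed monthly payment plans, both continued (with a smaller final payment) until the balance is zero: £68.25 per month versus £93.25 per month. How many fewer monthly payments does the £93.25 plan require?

5 fewer payments

Monthly rate r = 25.8%/12 = 2.15% = 0.0215.
At £68.25/mo: n = ⌈−ln(1 − rB₀/P)/ln(1+r)⌉ = 19 payments (last £60.16); total interest = total paid − £1,050.00 = £238.66.
At £93.25/mo: 14 payments (last £2.90); total interest £165.15.
Payments saved = 19 − 14 = 5.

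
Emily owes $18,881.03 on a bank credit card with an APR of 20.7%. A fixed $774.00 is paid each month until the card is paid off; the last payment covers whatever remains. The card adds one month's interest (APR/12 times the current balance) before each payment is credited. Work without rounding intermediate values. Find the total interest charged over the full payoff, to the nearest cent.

Monthly rate r = 20.7%/12 = 1.725% = 0.01725.
Payoff takes n = ⌈−ln(1 − rB₀/P)/ln(1+r)⌉ = ⌈31.930⌉ = 32 payments; the last is $720.63.
Total paid = 31·$774.00 + $720.63 = $24,714.63.
Total interest = total paid − principal = $24,714.63 − $18,881.03 = $5,833.60.

$5,833.60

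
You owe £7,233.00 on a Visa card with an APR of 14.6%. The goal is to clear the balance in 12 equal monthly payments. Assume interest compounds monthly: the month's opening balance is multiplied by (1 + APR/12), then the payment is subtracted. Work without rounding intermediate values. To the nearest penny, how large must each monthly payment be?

£651.47

Monthly rate r = 14.6%/12 = 1.21667% = 0.0121667.
Level-payment amortization: P = B₀·r / (1 − (1+r)^(−n)) = 7233.00·0.0121667 / (1 − 1.01217^(−12)).
Denominator 1 − (1+r)^(−12) = 0.135080614.
P = 88.0015 / 0.135080614 ≈ 651.47.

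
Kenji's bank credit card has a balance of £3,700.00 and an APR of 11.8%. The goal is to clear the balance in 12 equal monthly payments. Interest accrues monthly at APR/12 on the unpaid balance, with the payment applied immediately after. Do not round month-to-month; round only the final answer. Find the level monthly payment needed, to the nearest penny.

Monthly rate r = 11.8%/12 = 0.983333% = 0.00983333.
Level-payment amortization: P = B₀·r / (1 − (1+r)^(−n)) = 3700.00·0.00983333 / (1 − 1.00983^(−12)).
Denominator 1 − (1+r)^(−12) = 0.110791563.
P = 36.3833 / 0.110791563 ≈ 328.39.

£328.39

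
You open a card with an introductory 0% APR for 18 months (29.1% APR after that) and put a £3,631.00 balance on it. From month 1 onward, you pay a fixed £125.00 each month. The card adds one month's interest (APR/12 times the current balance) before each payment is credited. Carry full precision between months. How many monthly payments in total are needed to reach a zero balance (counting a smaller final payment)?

32 payments

Promo months 1–18 at r₀ = 0%/12 = 0; months 19+ at r₁ = 29.1%/12 = 0.02425.
After month 18 (no interest yet): B = £3,631.00 − 18·£125.00 = £1,381.00.
Then at r₁ with £125.00/mo: n₂ = −ln(1 − r₁·B/P)/ln(1+r₁) ≈ 13.02 → 14 more payments.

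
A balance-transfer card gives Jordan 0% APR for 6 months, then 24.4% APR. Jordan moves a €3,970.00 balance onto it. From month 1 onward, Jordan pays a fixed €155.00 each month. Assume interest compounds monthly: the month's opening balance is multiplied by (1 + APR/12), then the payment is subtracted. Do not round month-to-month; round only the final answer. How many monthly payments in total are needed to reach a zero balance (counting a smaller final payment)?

Promo months 1–6 at r₀ = 0%/12 = 0; months 7+ at r₁ = 24.4%/12 = 0.0203333.
After month 6 (no interest yet): B = €3,970.00 − 6·€155.00 = €3,040.00.
Then at r₁ with €155.00/mo: n₂ = −ln(1 − r₁·B/P)/ln(1+r₁) ≈ 25.28 → 26 more payments.

32 payments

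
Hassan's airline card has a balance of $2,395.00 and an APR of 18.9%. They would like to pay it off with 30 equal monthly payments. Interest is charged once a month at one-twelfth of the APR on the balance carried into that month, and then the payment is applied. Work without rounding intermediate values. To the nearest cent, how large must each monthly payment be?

$100.79

Monthly rate r = 18.9%/12 = 1.575% = 0.01575.
Level-payment amortization: P = B₀·r / (1 − (1+r)^(−n)) = 2395.00·0.01575 / (1 − 1.01575^(−30)).
Denominator 1 − (1+r)^(−30) = 0.37425834.
P = 37.7212 / 0.37425834 ≈ 100.79.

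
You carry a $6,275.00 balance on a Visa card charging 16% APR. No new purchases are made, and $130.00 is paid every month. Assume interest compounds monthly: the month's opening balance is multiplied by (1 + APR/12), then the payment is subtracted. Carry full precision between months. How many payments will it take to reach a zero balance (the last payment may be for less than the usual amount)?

Monthly rate r = 16%/12 = 1.33333% = 0.0133333.
Recurrence: B ← B·(1+r) − $130.00.
Month 1: interest $83.67; balance after payment $6,228.67.
Month 2: interest $83.05; balance after payment $6,181.72.
Closed form: n = −ln(1 − rB₀/P)/ln(1+r) = −ln(0.35641)/ln(1.01333) ≈ 77.890, so the balance reaches zero during payment 78.

78 payments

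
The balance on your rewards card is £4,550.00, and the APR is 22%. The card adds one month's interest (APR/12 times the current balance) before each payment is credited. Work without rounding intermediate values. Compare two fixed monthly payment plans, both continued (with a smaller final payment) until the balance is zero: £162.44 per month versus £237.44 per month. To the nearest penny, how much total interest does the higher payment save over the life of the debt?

Monthly rate r = 22%/12 = 1.83333% = 0.0183333.
At £162.44/mo: n = ⌈−ln(1 − rB₀/P)/ln(1+r)⌉ = 40 payments (last £107.99); total interest = total paid − £4,550.00 = £1,893.15.
At £237.44/mo: 24 payments (last £195.87); total interest £1,106.99.
Interest saved = £1,893.15 − £1,106.99 = £786.16.

£786.16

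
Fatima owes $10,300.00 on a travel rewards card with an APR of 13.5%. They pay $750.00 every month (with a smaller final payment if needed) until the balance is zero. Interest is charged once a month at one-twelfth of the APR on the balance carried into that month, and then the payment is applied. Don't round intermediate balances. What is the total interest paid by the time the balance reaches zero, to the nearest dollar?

$951

Monthly rate r = 13.5%/12 = 1.125% = 0.01125.
Payoff takes n = ⌈−ln(1 − rB₀/P)/ln(1+r)⌉ = ⌈15.002⌉ = 16 payments; the last is $1.30.
Total paid = 15·$750.00 + $1.30 = $11,251.30.
Total interest = total paid − principal = $11,251.30 − $10,300.00 = $951.30.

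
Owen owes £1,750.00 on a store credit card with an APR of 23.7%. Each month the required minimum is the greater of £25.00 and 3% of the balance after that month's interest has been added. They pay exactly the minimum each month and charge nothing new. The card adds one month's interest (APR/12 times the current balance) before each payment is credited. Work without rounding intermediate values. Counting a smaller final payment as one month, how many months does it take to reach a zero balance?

Monthly rate r = 23.7%/12 = 1.975% = 0.01975.
While 3% of the post-interest balance exceeds £25.00, each month B ← (B·(1+r))·(1 − 0.03), i.e. B shrinks by the factor (1+r)·0.97 = 0.98916.
This holds for months 1–70. Entering month 71 the balance is £815.87; 3% of the post-interest balance is now below £25.00, so the flat £25.00 minimum applies from here.
From month 71 a fixed £25.00 at rate r clears £815.87 in 53 more payments. Total: 70 + 53 = 123 months.

123 months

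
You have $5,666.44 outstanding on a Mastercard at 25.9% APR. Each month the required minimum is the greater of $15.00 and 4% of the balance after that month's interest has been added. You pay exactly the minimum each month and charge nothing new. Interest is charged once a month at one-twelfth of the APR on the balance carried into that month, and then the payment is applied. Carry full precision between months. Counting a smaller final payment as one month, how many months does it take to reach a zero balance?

176 months

Monthly rate r = 25.9%/12 = 2.15833% = 0.0215833.
While 4% of the post-interest balance exceeds $15.00, each month B ← (B·(1+r))·(1 − 0.04), i.e. B shrinks by the factor (1+r)·0.96 = 0.98072.
This holds for months 1–141. Entering month 142 the balance is $364.05; 4% of the post-interest balance is now below $15.00, so the flat $15.00 minimum applies from here.
From month 142 a fixed $15.00 at rate r clears $364.05 in 35 more payments. Total: 141 + 35 = 176 months.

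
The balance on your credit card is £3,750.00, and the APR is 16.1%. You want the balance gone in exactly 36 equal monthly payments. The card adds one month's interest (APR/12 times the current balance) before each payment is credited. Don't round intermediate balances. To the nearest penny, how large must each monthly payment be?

£132.02

Monthly rate r = 16.1%/12 = 1.34167% = 0.0134167.
Level-payment amortization: P = B₀·r / (1 − (1+r)^(−n)) = 3750.00·0.0134167 / (1 − 1.01342^(−36)).
Denominator 1 − (1+r)^(−36) = 0.381085763.
P = 50.3125 / 0.381085763 ≈ 132.02.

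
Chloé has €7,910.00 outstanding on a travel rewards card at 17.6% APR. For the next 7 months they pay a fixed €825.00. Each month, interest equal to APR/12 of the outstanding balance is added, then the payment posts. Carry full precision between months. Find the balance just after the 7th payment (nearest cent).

Monthly rate r = 17.6%/12 = 1.46667% = 0.0146667.
Each month: B ← B·(1+r) − €825.00.
Month 1: interest €116.01; balance after payment €7,201.01.
Month 2: interest €105.61; balance after payment €6,481.63.
Month 3: interest €95.06; balance after payment €5,751.69.
Month 4: interest €84.36; balance after payment €5,011.05.
Month 5: interest €73.50; balance after payment €4,259.55.
Month 6: interest €62.47; balance after payment €3,497.02.
Month 7: interest €51.29; balance after payment €2,723.31.

€2,723.31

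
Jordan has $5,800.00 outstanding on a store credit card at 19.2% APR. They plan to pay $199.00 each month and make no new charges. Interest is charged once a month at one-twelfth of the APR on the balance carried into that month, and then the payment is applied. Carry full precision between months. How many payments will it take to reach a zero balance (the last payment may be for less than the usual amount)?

40 months

Monthly rate r = 19.2%/12 = 1.6% = 0.016.
Recurrence: B ← B·(1+r) − $199.00.
Month 1: interest $92.80; balance after payment $5,693.80.
Month 2: interest $91.10; balance after payment $5,585.90.
Closed form: n = −ln(1 − rB₀/P)/ln(1+r) = −ln(0.53367)/ln(1.016) ≈ 39.562, so the balance reaches zero during payment 40.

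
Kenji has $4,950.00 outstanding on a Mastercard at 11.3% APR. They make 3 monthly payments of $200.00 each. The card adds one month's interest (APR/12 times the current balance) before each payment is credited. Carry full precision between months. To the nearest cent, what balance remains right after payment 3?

Monthly rate r = 11.3%/12 = 0.941667% = 0.00941667.
Each month: B ← B·(1+r) − $200.00.
Month 1: interest $46.61; balance after payment $4,796.61.
Month 2: interest $45.17; balance after payment $4,641.78.
Month 3: interest $43.71; balance after payment $4,485.49.

$4,485.49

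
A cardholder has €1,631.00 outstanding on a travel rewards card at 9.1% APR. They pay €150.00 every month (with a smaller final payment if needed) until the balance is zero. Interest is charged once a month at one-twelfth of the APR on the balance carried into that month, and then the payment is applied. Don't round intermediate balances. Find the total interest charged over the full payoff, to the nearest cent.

€77.77

Monthly rate r = 9.1%/12 = 0.758333% = 0.00758333.
Payoff takes n = ⌈−ln(1 − rB₀/P)/ln(1+r)⌉ = ⌈11.391⌉ = 12 payments; the last is €58.77.
Total paid = 11·€150.00 + €58.77 = €1,708.77.
Total interest = total paid − principal = €1,708.77 − €1,631.00 = €77.77.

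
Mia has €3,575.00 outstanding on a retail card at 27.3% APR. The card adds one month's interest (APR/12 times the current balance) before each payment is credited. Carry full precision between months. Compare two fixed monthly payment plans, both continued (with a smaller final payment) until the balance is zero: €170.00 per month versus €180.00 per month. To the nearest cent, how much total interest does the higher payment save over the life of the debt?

€108.07

Monthly rate r = 27.3%/12 = 2.275% = 0.02275.
At €170.00/mo: n = ⌈−ln(1 − rB₀/P)/ln(1+r)⌉ = 29 payments (last €159.03); total interest = total paid − €3,575.00 = €1,344.03.
At €180.00/mo: 27 payments (last €130.96); total interest €1,235.96.
Interest saved = €1,344.03 − €1,235.96 = €108.07.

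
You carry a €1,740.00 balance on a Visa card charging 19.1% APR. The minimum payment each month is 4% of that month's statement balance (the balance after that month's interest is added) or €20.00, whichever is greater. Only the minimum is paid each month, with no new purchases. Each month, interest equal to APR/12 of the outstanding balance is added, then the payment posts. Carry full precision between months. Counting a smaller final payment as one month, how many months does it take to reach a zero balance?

82 months

Monthly rate r = 19.1%/12 = 1.59167% = 0.0159167.
While 4% of the post-interest balance exceeds €20.00, each month B ← (B·(1+r))·(1 − 0.04), i.e. B shrinks by the factor (1+r)·0.96 = 0.97528.
This holds for months 1–51. Entering month 52 the balance is €485.45; 4% of the post-interest balance is now below €20.00, so the flat €20.00 minimum applies from here.
From month 52 a fixed €20.00 at rate r clears €485.45 in 31 more payments. Total: 51 + 31 = 82 months.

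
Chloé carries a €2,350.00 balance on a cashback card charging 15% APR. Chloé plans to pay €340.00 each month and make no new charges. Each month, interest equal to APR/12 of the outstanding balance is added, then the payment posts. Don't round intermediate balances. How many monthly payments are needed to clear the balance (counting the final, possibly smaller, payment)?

8 payments

Monthly rate r = 15%/12 = 1.25% = 0.0125.
Recurrence: B ← B·(1+r) − €340.00.
Month 1: interest €29.38; balance after payment €2,039.38.
Month 2: interest €25.49; balance after payment €1,724.87.
Closed form: n = −ln(1 − rB₀/P)/ln(1+r) = −ln(0.9136)/ln(1.0125) ≈ 7.274, so the balance reaches zero during payment 8.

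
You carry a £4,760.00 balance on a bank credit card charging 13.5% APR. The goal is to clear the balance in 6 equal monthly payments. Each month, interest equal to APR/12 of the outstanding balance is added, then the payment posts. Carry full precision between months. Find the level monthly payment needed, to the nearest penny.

Monthly rate r = 13.5%/12 = 1.125% = 0.01125.
Level-payment amortization: P = B₀·r / (1 − (1+r)^(−n)) = 4760.00·0.01125 / (1 − 1.01125^(−6)).
Denominator 1 − (1+r)^(−6) = 0.0649199481.
P = 53.55 / 0.0649199481 ≈ 824.86.

£824.86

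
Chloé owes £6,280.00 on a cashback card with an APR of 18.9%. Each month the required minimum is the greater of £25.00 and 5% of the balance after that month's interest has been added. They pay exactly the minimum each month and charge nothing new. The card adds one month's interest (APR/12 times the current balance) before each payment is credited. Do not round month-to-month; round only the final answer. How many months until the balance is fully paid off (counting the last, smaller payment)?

Monthly rate r = 18.9%/12 = 1.575% = 0.01575.
While 5% of the post-interest balance exceeds £25.00, each month B ← (B·(1+r))·(1 − 0.05), i.e. B shrinks by the factor (1+r)·0.95 = 0.96496.
This holds for months 1–72. Entering month 73 the balance is £481.63; 5% of the post-interest balance is now below £25.00, so the flat £25.00 minimum applies from here.
From month 73 a fixed £25.00 at rate r clears £481.63 in 24 more payments. Total: 72 + 24 = 96 months.

96 months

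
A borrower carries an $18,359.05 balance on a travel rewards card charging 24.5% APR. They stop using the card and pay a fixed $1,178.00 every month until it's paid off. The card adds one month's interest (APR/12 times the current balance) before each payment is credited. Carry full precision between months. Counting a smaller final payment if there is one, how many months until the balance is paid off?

Monthly rate r = 24.5%/12 = 2.04167% = 0.0204167.
Recurrence: B ← B·(1+r) − $1,178.00.
Month 1: interest $374.83; balance after payment $17,555.88.
Month 2: interest $358.43; balance after payment $16,736.31.
Closed form: n = −ln(1 − rB₀/P)/ln(1+r) = −ln(0.68181)/ln(1.02042) ≈ 18.950, so the balance reaches zero during payment 19.

19 payments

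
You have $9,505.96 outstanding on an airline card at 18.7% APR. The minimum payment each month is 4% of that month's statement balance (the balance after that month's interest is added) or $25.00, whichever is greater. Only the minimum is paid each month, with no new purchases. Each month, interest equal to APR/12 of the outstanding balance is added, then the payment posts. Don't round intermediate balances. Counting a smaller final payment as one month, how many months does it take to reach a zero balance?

140 months

Monthly rate r = 18.7%/12 = 1.55833% = 0.0155833.
While 4% of the post-interest balance exceeds $25.00, each month B ← (B·(1+r))·(1 − 0.04), i.e. B shrinks by the factor (1+r)·0.96 = 0.97496.
This holds for months 1–108. Entering month 109 the balance is $614.57; 4% of the post-interest balance is now below $25.00, so the flat $25.00 minimum applies from here.
From month 109 a fixed $25.00 at rate r clears $614.57 in 32 more payments. Total: 108 + 32 = 140 months.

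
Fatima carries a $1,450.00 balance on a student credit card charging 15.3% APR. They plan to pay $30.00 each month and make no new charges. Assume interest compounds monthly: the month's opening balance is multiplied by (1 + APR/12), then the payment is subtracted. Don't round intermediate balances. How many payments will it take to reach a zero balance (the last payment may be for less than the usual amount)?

76 payments

Monthly rate r = 15.3%/12 = 1.275% = 0.01275.
Recurrence: B ← B·(1+r) − $30.00.
Month 1: interest $18.49; balance after payment $1,438.49.
Month 2: interest $18.34; balance after payment $1,426.83.
Closed form: n = −ln(1 − rB₀/P)/ln(1+r) = −ln(0.38375)/ln(1.01275) ≈ 75.597, so the balance reaches zero during payment 76.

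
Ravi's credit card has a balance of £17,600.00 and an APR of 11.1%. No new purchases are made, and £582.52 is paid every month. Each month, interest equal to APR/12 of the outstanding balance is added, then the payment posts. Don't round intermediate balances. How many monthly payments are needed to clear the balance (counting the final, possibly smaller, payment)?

Monthly rate r = 11.1%/12 = 0.925% = 0.00925.
Recurrence: B ← B·(1+r) − £582.52.
Month 1: interest £162.80; balance after payment £17,180.28.
Month 2: interest £158.92; balance after payment £16,756.68.
Closed form: n = −ln(1 − rB₀/P)/ln(1+r) = −ln(0.72052)/ln(1.00925) ≈ 35.599, so the balance reaches zero during payment 36.

36 payments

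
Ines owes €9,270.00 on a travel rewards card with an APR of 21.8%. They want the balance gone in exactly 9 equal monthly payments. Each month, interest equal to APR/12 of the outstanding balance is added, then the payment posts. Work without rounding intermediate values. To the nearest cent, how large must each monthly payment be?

Monthly rate r = 21.8%/12 = 1.81667% = 0.0181667.
Level-payment amortization: P = B₀·r / (1 − (1+r)^(−n)) = 9270.00·0.0181667 / (1 − 1.01817^(−9)).
Denominator 1 − (1+r)^(−9) = 0.149586536.
P = 168.405 / 0.149586536 ≈ 1125.80.

€1,125.80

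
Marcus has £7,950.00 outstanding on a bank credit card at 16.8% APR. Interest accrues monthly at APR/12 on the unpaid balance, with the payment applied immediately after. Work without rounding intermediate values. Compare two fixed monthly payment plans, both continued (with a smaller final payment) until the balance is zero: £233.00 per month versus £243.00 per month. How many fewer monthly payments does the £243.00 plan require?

Monthly rate r = 16.8%/12 = 1.4% = 0.014.
At £233.00/mo: n = ⌈−ln(1 − rB₀/P)/ln(1+r)⌉ = 47 payments (last £167.01); total interest = total paid − £7,950.00 = £2,935.01.
At £243.00/mo: 45 payments (last £14.20); total interest £2,756.20.
Payments saved = 47 − 45 = 2.

2 fewer payments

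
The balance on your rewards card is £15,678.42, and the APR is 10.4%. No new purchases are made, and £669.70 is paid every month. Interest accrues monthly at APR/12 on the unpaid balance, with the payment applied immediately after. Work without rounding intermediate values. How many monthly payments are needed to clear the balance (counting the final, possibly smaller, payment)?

Monthly rate r = 10.4%/12 = 0.866667% = 0.00866667.
Recurrence: B ← B·(1+r) − £669.70.
Month 1: interest £135.88; balance after payment £15,144.60.
Month 2: interest £131.25; balance after payment £14,606.15.
Closed form: n = −ln(1 − rB₀/P)/ln(1+r) = −ln(0.7971)/ln(1.00867) ≈ 26.279, so the balance reaches zero during payment 27.

27 payments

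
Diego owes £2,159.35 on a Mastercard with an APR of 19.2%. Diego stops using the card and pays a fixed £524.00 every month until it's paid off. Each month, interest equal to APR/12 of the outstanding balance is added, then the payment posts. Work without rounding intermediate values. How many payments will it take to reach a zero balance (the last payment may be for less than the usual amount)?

5 payments

Monthly rate r = 19.2%/12 = 1.6% = 0.016.
Recurrence: B ← B·(1+r) − £524.00.
Month 1: interest £34.55; balance after payment £1,669.90.
Month 2: interest £26.72; balance after payment £1,172.62.
Month 3: interest £18.76; balance after payment £667.38.
Month 4: interest £10.68; balance after payment £154.06.
Month 5: interest £2.46; balance after payment £0.00.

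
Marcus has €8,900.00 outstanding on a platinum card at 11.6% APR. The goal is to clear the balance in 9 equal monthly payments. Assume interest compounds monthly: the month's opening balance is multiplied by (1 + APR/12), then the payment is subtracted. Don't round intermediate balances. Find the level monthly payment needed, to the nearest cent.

Monthly rate r = 11.6%/12 = 0.966667% = 0.00966667.
Level-payment amortization: P = B₀·r / (1 − (1+r)^(−n)) = 8900.00·0.00966667 / (1 − 1.00967^(−9)).
Denominator 1 − (1+r)^(−9) = 0.0829398278.
P = 86.0333 / 0.0829398278 ≈ 1037.30.

€1,037.30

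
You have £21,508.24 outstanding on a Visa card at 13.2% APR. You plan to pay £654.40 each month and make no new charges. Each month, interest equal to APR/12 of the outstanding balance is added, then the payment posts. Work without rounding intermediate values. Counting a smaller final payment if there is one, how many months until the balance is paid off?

42 months

Monthly rate r = 13.2%/12 = 1.1% = 0.011.
Recurrence: B ← B·(1+r) − £654.40.
Month 1: interest £236.59; balance after payment £21,090.43.
Month 2: interest £231.99; balance after payment £20,668.03.
Closed form: n = −ln(1 − rB₀/P)/ln(1+r) = −ln(0.63846)/ln(1.011) ≈ 41.014, so the balance reaches zero during payment 42.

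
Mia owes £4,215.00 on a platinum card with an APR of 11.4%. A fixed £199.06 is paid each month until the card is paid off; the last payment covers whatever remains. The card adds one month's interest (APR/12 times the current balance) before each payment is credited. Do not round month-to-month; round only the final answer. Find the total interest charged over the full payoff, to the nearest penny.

Monthly rate r = 11.4%/12 = 0.95% = 0.0095.
Payoff takes n = ⌈−ln(1 − rB₀/P)/ln(1+r)⌉ = ⌈23.753⌉ = 24 payments; the last is £150.14.
Total paid = 23·£199.06 + £150.14 = £4,728.52.
Total interest = total paid − principal = £4,728.52 − £4,215.00 = £513.52.

£513.52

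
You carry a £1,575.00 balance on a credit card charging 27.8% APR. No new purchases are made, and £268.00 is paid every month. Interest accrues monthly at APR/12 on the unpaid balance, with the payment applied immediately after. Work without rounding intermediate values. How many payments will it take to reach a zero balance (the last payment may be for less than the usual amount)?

7 payments

Monthly rate r = 27.8%/12 = 2.31667% = 0.0231667.
Recurrence: B ← B·(1+r) − £268.00.
Month 1: interest £36.49; balance after payment £1,343.49.
Month 2: interest £31.12; balance after payment £1,106.61.
Closed form: n = −ln(1 − rB₀/P)/ln(1+r) = −ln(0.86385)/ln(1.02317) ≈ 6.390, so the balance reaches zero during payment 7.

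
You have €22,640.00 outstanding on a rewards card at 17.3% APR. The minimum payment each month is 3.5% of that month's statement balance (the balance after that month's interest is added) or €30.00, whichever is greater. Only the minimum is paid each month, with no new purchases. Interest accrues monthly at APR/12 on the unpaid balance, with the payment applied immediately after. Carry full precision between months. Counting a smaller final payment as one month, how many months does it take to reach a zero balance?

Monthly rate r = 17.3%/12 = 1.44167% = 0.0144167.
While 3.5% of the post-interest balance exceeds €30.00, each month B ← (B·(1+r))·(1 − 0.035), i.e. B shrinks by the factor (1+r)·0.965 = 0.97891.
This holds for months 1–155. Entering month 156 the balance is €832.05; 3.5% of the post-interest balance is now below €30.00, so the flat €30.00 minimum applies from here.
From month 156 a fixed €30.00 at rate r clears €832.05 in 36 more payments. Total: 155 + 36 = 191 months.

191 months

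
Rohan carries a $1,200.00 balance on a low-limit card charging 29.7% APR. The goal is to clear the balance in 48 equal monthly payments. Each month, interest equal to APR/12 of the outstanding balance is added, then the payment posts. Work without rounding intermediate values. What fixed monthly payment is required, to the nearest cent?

$43.00

Monthly rate r = 29.7%/12 = 2.475% = 0.02475.
Level-payment amortization: P = B₀·r / (1 − (1+r)^(−n)) = 1200.00·0.02475 / (1 − 1.02475^(−48)).
Denominator 1 − (1+r)^(−48) = 0.690728782.
P = 29.7 / 0.690728782 ≈ 43.00.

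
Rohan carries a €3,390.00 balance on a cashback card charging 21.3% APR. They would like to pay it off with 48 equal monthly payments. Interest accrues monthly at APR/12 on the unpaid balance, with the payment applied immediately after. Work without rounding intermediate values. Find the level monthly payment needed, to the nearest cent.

€105.52

Monthly rate r = 21.3%/12 = 1.775% = 0.01775.
Level-payment amortization: P = B₀·r / (1 − (1+r)^(−n)) = 3390.00·0.01775 / (1 − 1.01775^(−48)).
Denominator 1 − (1+r)^(−48) = 0.570239329.
P = 60.1725 / 0.570239329 ≈ 105.52.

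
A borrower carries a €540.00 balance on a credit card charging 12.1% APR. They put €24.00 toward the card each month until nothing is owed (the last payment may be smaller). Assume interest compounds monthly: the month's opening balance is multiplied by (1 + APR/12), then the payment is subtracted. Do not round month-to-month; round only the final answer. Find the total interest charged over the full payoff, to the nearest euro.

Monthly rate r = 12.1%/12 = 1.00833% = 0.0100833.
Payoff takes n = ⌈−ln(1 − rB₀/P)/ln(1+r)⌉ = ⌈25.647⌉ = 26 payments; the last is €15.56.
Total paid = 25·€24.00 + €15.56 = €615.56.
Total interest = total paid − principal = €615.56 − €540.00 = €75.56.

€76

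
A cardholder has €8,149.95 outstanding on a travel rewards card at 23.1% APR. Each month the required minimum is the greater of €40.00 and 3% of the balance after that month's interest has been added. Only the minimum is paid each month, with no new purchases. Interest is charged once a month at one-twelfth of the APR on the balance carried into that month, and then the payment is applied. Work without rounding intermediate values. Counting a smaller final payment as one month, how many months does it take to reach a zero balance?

213 months

Monthly rate r = 23.1%/12 = 1.925% = 0.01925.
While 3% of the post-interest balance exceeds €40.00, each month B ← (B·(1+r))·(1 − 0.03), i.e. B shrinks by the factor (1+r)·0.97 = 0.98867.
This holds for months 1–161. Entering month 162 the balance is €1,301.97; 3% of the post-interest balance is now below €40.00, so the flat €40.00 minimum applies from here.
From month 162 a fixed €40.00 at rate r clears €1,301.97 in 52 more payments. Total: 161 + 52 = 213 months.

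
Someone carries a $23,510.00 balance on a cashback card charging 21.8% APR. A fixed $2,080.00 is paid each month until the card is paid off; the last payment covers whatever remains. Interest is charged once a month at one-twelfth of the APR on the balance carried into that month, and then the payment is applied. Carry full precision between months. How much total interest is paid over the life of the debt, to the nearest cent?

Monthly rate r = 21.8%/12 = 1.81667% = 0.0181667.
Payoff takes n = ⌈−ln(1 − rB₀/P)/ln(1+r)⌉ = ⌈12.766⌉ = 13 payments; the last is $1,596.78.
Total paid = 12·$2,080.00 + $1,596.78 = $26,556.78.
Total interest = total paid − principal = $26,556.78 − $23,510.00 = $3,046.78.

$3,046.78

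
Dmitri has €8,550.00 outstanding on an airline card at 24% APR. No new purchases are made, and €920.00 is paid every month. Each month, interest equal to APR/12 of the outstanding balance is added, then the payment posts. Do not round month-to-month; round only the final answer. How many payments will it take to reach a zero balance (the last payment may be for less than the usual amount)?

11 payments

Monthly rate r = 24%/12 = 2% = 0.02.
Recurrence: B ← B·(1+r) − €920.00.
Month 1: interest €171.00; balance after payment €7,801.00.
Month 2: interest €156.02; balance after payment €7,037.02.
Closed form: n = −ln(1 − rB₀/P)/ln(1+r) = −ln(0.81413)/ln(1.02) ≈ 10.384, so the balance reaches zero during payment 11.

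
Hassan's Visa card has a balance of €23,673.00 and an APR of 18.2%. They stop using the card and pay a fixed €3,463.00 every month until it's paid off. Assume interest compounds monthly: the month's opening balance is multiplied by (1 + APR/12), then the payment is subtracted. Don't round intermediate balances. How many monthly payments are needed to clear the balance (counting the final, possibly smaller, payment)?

Monthly rate r = 18.2%/12 = 1.51667% = 0.0151667.
Recurrence: B ← B·(1+r) − €3,463.00.
Month 1: interest €359.04; balance after payment €20,569.04.
Month 2: interest €311.96; balance after payment €17,418.00.
Closed form: n = −ln(1 − rB₀/P)/ln(1+r) = −ln(0.89632)/ln(1.01517) ≈ 7.272, so the balance reaches zero during payment 8.

8 payments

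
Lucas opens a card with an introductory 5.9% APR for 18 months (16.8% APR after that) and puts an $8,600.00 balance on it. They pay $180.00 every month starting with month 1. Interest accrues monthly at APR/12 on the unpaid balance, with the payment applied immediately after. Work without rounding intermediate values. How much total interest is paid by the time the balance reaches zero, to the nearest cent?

$2,806.70

Promo months 1–18 at r₀ = 5.9%/12 = 0.00491667; months 19+ at r₁ = 16.8%/12 = 0.014.
After month 18: iterate B ← B·(1+r₀) − $180.00 for 18 months → $6,014.74.
Then at r₁ with $180.00/mo: n₂ = −ln(1 − r₁·B/P)/ln(1+r₁) ≈ 45.37 → 46 more payments.
Total paid = 63·$180.00 + $66.70 = $11,406.70; interest = $11,406.70 − $8,600.00 = $2,806.70.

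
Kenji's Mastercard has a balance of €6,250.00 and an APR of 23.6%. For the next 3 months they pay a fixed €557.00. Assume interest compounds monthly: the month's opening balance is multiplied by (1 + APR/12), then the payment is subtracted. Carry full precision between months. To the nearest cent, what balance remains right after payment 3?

Monthly rate r = 23.6%/12 = 1.96667% = 0.0196667.
Each month: B ← B·(1+r) − €557.00.
Month 1: interest €122.92; balance after payment €5,815.92.
Month 2: interest €114.38; balance after payment €5,373.30.
Month 3: interest €105.67; balance after payment €4,921.97.

€4,921.97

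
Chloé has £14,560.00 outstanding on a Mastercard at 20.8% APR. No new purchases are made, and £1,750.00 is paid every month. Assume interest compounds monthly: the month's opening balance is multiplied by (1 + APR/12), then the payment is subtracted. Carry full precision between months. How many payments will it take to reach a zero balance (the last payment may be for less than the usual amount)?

10 months

Monthly rate r = 20.8%/12 = 1.73333% = 0.0173333.
Recurrence: B ← B·(1+r) − £1,750.00.
Month 1: interest £252.37; balance after payment £13,062.37.
Month 2: interest £226.41; balance after payment £11,538.79.
Closed form: n = −ln(1 − rB₀/P)/ln(1+r) = −ln(0.85579)/ln(1.01733) ≈ 9.062, so the balance reaches zero during payment 10.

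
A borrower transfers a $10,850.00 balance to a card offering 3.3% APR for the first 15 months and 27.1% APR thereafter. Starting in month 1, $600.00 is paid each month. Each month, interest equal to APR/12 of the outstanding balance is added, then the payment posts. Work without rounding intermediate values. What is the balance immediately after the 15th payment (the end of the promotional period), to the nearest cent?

$2,130.95

Promo months 1–15 at r₀ = 3.3%/12 = 0.00275; months 16+ at r₁ = 27.1%/12 = 0.0225833.
After month 15: iterate B ← B·(1+r₀) − $600.00 for 15 months → $2,130.95.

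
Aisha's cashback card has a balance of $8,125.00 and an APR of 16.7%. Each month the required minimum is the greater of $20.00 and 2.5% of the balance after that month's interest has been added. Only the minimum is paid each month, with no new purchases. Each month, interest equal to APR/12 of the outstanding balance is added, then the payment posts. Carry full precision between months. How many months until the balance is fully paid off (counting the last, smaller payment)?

Monthly rate r = 16.7%/12 = 1.39167% = 0.0139167.
While 2.5% of the post-interest balance exceeds $20.00, each month B ← (B·(1+r))·(1 − 0.025), i.e. B shrinks by the factor (1+r)·0.975 = 0.98857.
This holds for months 1–203. Entering month 204 the balance is $787.44; 2.5% of the post-interest balance is now below $20.00, so the flat $20.00 minimum applies from here.
From month 204 a fixed $20.00 at rate r clears $787.44 in 58 more payments. Total: 203 + 58 = 261 months.

261 months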